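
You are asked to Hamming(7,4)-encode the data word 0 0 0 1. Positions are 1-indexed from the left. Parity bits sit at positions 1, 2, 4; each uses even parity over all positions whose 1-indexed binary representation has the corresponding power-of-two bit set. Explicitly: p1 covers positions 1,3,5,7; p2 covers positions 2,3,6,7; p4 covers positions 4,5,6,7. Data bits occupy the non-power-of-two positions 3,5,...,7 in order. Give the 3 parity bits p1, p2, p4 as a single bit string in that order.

Place data bits at non-power-of-two positions: b3=0, b5=0, b6=0, b7=1.
p1 = XOR of data positions {3,5,7} = 0⊕0⊕1 = 1
p2 = XOR of data positions {3,6,7} = 0⊕0⊕1 = 1
p4 = XOR of data positions {5,6,7} = 0⊕0⊕1 = 1
Parity bits p1,p2,p4 = 111

111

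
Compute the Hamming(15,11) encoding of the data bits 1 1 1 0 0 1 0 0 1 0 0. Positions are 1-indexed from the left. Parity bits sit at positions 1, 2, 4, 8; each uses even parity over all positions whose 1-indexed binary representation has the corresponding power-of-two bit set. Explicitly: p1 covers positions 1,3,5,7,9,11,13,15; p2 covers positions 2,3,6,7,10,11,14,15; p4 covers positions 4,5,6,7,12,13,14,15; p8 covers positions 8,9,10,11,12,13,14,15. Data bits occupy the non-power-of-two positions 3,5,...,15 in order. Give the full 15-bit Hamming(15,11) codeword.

Place data bits at non-power-of-two positions: b3=1, b5=1, b6=1, b7=0, b9=0, b10=1, b11=0, b12=0, b13=1, b14=0, b15=0.
p1 = XOR of data positions {3,5,7,9,11,13,15} = 1⊕1⊕0⊕0⊕0⊕1⊕0 = 1
p2 = XOR of data positions {3,6,7,10,11,14,15} = 1⊕1⊕0⊕1⊕0⊕0⊕0 = 1
p4 = XOR of data positions {5,6,7,12,13,14,15} = 1⊕1⊕0⊕0⊕1⊕0⊕0 = 1
p8 = XOR of data positions {9,10,11,12,13,14,15} = 0⊕1⊕0⊕0⊕1⊕0⊕0 = 0
Codeword b1..b15 = 111111000100100

111111000100100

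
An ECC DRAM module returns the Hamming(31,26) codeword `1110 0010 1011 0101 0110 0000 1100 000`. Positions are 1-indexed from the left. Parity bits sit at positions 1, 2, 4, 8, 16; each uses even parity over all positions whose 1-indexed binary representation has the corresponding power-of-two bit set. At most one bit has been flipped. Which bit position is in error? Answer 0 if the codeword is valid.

21

s1: b1⊕b3⊕b5⊕b7⊕b9⊕b11⊕b13⊕b15⊕b17⊕b19⊕b21⊕b23⊕b25⊕b27⊕b29⊕b31 = 1⊕1⊕0⊕1⊕1⊕1⊕0⊕0⊕0⊕1⊕0⊕0⊕1⊕0⊕0⊕0 = 1
s2: b2⊕b3⊕b6⊕b7⊕b10⊕b11⊕b14⊕b15⊕b18⊕b19⊕b22⊕b23⊕b26⊕b27⊕b30⊕b31 = 1⊕1⊕0⊕1⊕0⊕1⊕1⊕0⊕1⊕1⊕0⊕0⊕1⊕0⊕0⊕0 = 0
s4: b4⊕b5⊕b6⊕b7⊕b12⊕b13⊕b14⊕b15⊕b20⊕b21⊕b22⊕b23⊕b28⊕b29⊕b30⊕b31 = 0⊕0⊕0⊕1⊕1⊕0⊕1⊕0⊕0⊕0⊕0⊕0⊕0⊕0⊕0⊕0 = 1
s8: b8⊕b9⊕b10⊕b11⊕b12⊕b13⊕b14⊕b15⊕b24⊕b25⊕b26⊕b27⊕b28⊕b29⊕b30⊕b31 = 0⊕1⊕0⊕1⊕1⊕0⊕1⊕0⊕0⊕1⊕1⊕0⊕0⊕0⊕0⊕0 = 0
s16: b16⊕b17⊕b18⊕b19⊕b20⊕b21⊕b22⊕b23⊕b24⊕b25⊕b26⊕b27⊕b28⊕b29⊕b30⊕b31 = 1⊕0⊕1⊕1⊕0⊕0⊕0⊕0⊕0⊕1⊕1⊕0⊕0⊕0⊕0⊕0 = 1
Syndrome (s16...s1) = 10101 → position 21.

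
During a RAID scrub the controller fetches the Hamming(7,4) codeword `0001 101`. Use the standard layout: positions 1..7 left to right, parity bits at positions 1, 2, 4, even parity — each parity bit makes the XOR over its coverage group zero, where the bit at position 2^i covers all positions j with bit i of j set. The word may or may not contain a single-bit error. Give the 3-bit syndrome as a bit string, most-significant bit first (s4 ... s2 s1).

110

s1: b1⊕b3⊕b5⊕b7 = 0⊕0⊕1⊕1 = 0
s2: b2⊕b3⊕b6⊕b7 = 0⊕0⊕0⊕1 = 1
s4: b4⊕b5⊕b6⊕b7 = 1⊕1⊕0⊕1 = 1
Syndrome (s4...s1) = 110 → position 6.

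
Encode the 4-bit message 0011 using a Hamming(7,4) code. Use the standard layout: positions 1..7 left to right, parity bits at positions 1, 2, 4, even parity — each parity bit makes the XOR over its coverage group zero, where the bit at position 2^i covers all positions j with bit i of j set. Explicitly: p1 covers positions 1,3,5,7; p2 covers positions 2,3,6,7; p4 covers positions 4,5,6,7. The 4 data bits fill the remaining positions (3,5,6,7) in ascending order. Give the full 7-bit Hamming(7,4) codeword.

1000011

Place data bits at non-power-of-two positions: b3=0, b5=0, b6=1, b7=1.
p1 = XOR of data positions {3,5,7} = 0⊕0⊕1 = 1
p2 = XOR of data positions {3,6,7} = 0⊕1⊕1 = 0
p4 = XOR of data positions {5,6,7} = 0⊕1⊕1 = 0
Codeword b1..b7 = 1000011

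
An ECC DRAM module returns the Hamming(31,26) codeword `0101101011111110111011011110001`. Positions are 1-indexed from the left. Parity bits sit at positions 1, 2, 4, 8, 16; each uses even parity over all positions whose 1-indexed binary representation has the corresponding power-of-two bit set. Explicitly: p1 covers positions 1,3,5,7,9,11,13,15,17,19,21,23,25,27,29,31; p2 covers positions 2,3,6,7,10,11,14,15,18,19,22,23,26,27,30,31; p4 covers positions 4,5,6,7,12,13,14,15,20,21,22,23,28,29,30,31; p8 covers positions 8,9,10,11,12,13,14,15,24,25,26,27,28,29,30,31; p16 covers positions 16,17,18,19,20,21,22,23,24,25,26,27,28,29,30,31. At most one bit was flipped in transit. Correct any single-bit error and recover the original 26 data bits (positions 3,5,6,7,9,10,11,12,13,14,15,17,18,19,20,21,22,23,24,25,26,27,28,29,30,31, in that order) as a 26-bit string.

s1: b1⊕b3⊕b5⊕b7⊕b9⊕b11⊕b13⊕b15⊕b17⊕b19⊕b21⊕b23⊕b25⊕b27⊕b29⊕b31 = 0⊕0⊕1⊕1⊕1⊕1⊕1⊕1⊕1⊕1⊕1⊕0⊕1⊕1⊕0⊕1 = 0
s2: b2⊕b3⊕b6⊕b7⊕b10⊕b11⊕b14⊕b15⊕b18⊕b19⊕b22⊕b23⊕b26⊕b27⊕b30⊕b31 = 1⊕0⊕0⊕1⊕1⊕1⊕1⊕1⊕1⊕1⊕1⊕0⊕1⊕1⊕0⊕1 = 0
s4: b4⊕b5⊕b6⊕b7⊕b12⊕b13⊕b14⊕b15⊕b20⊕b21⊕b22⊕b23⊕b28⊕b29⊕b30⊕b31 = 1⊕1⊕0⊕1⊕1⊕1⊕1⊕1⊕0⊕1⊕1⊕0⊕0⊕0⊕0⊕1 = 0
s8: b8⊕b9⊕b10⊕b11⊕b12⊕b13⊕b14⊕b15⊕b24⊕b25⊕b26⊕b27⊕b28⊕b29⊕b30⊕b31 = 0⊕1⊕1⊕1⊕1⊕1⊕1⊕1⊕1⊕1⊕1⊕1⊕0⊕0⊕0⊕1 = 0
s16: b16⊕b17⊕b18⊕b19⊕b20⊕b21⊕b22⊕b23⊕b24⊕b25⊕b26⊕b27⊕b28⊕b29⊕b30⊕b31 = 0⊕1⊕1⊕1⊕0⊕1⊕1⊕0⊕1⊕1⊕1⊕1⊕0⊕0⊕0⊕1 = 0
Syndrome (s16...s1) = 00000 → position 0 (no error).
No correction needed.
Data bits at positions 3,5,6,7,9,10,11,12,13,14,15,17,18,19,20,21,22,23,24,25,26,27,28,29,30,31: 01011111111111011011110001

01011111111111011011110001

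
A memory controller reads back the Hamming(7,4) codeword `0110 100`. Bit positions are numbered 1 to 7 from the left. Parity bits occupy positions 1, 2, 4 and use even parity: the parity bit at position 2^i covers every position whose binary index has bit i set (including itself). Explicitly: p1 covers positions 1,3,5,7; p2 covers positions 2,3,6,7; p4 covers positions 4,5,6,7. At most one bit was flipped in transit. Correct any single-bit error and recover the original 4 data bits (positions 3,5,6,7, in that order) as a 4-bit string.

s1: b1⊕b3⊕b5⊕b7 = 0⊕1⊕1⊕0 = 0
s2: b2⊕b3⊕b6⊕b7 = 1⊕1⊕0⊕0 = 0
s4: b4⊕b5⊕b6⊕b7 = 0⊕1⊕0⊕0 = 1
Syndrome (s4...s1) = 100 → position 4.
Flip bit 4: corrected codeword = 0111100
Data bits at positions 3,5,6,7: 1100

1100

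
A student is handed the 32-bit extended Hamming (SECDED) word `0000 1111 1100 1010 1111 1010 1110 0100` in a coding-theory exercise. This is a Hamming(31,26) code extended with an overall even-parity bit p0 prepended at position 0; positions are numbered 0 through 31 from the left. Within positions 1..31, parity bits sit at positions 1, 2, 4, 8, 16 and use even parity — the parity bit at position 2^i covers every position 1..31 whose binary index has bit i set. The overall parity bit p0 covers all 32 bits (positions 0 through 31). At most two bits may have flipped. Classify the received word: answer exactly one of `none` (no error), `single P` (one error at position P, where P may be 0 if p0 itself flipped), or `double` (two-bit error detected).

s1: b1⊕b3⊕b5⊕b7⊕b9⊕b11⊕b13⊕b15⊕b17⊕b19⊕b21⊕b23⊕b25⊕b27⊕b29⊕b31 = 0⊕0⊕1⊕1⊕1⊕0⊕0⊕0⊕1⊕1⊕0⊕0⊕1⊕0⊕1⊕0 = 1
s2: b2⊕b3⊕b6⊕b7⊕b10⊕b11⊕b14⊕b15⊕b18⊕b19⊕b22⊕b23⊕b26⊕b27⊕b30⊕b31 = 0⊕0⊕1⊕1⊕0⊕0⊕1⊕0⊕1⊕1⊕1⊕0⊕1⊕0⊕0⊕0 = 1
s4: b4⊕b5⊕b6⊕b7⊕b12⊕b13⊕b14⊕b15⊕b20⊕b21⊕b22⊕b23⊕b28⊕b29⊕b30⊕b31 = 1⊕1⊕1⊕1⊕1⊕0⊕1⊕0⊕1⊕0⊕1⊕0⊕0⊕1⊕0⊕0 = 1
s8: b8⊕b9⊕b10⊕b11⊕b12⊕b13⊕b14⊕b15⊕b24⊕b25⊕b26⊕b27⊕b28⊕b29⊕b30⊕b31 = 1⊕1⊕0⊕0⊕1⊕0⊕1⊕0⊕1⊕1⊕1⊕0⊕0⊕1⊕0⊕0 = 0
s16: b16⊕b17⊕b18⊕b19⊕b20⊕b21⊕b22⊕b23⊕b24⊕b25⊕b26⊕b27⊕b28⊕b29⊕b30⊕b31 = 1⊕1⊕1⊕1⊕1⊕0⊕1⊕0⊕1⊕1⊕1⊕0⊕0⊕1⊕0⊕0 = 0
Syndrome (s16...s1) = 00111 → position 7.
Overall parity (XOR of all 32 bits, including p0): 0⊕0⊕0⊕0⊕1⊕1⊕1⊕1⊕1⊕1⊕0⊕0⊕1⊕0⊕1⊕0⊕1⊕1⊕1⊕1⊕1⊕0⊕1⊕0⊕1⊕1⊕1⊕0⊕0⊕1⊕0⊕0 = 0
Overall=0, syndrome position=7 → double-bit error detected (uncorrectable).

double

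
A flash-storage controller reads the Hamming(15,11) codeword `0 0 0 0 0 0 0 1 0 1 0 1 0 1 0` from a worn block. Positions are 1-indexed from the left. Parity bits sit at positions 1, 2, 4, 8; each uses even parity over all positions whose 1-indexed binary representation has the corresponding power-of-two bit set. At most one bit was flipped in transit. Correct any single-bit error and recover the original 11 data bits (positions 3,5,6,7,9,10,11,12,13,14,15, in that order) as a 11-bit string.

s1: b1⊕b3⊕b5⊕b7⊕b9⊕b11⊕b13⊕b15 = 0⊕0⊕0⊕0⊕0⊕0⊕0⊕0 = 0
s2: b2⊕b3⊕b6⊕b7⊕b10⊕b11⊕b14⊕b15 = 0⊕0⊕0⊕0⊕1⊕0⊕1⊕0 = 0
s4: b4⊕b5⊕b6⊕b7⊕b12⊕b13⊕b14⊕b15 = 0⊕0⊕0⊕0⊕1⊕0⊕1⊕0 = 0
s8: b8⊕b9⊕b10⊕b11⊕b12⊕b13⊕b14⊕b15 = 1⊕0⊕1⊕0⊕1⊕0⊕1⊕0 = 0
Syndrome (s8...s1) = 0000 → position 0 (no error).
No correction needed.
Data bits at positions 3,5,6,7,9,10,11,12,13,14,15: 00000101010

00000101010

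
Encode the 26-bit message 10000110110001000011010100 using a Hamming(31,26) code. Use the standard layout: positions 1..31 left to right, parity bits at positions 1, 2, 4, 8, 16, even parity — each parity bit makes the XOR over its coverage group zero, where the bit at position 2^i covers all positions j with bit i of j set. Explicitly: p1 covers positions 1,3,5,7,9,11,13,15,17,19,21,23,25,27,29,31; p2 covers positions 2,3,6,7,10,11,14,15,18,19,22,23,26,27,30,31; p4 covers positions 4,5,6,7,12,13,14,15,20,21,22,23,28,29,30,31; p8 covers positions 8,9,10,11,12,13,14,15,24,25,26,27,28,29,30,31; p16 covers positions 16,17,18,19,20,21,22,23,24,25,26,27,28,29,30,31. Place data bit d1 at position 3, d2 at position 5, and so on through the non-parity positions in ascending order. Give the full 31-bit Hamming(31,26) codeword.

Place data bits at non-power-of-two positions: b3=1, b5=0, b6=0, b7=0, b9=0, b10=1, b11=1, b12=0, b13=1, b14=1, b15=0, b17=0, b18=0, b19=1, b20=0, b21=0, b22=0, b23=0, b24=1, b25=1, b26=0, b27=1, b28=0, b29=1, b30=0, b31=0.
p1 = XOR of data positions {3,5,7,9,11,13,15,17,19,21,23,25,27,29,31} = 1⊕0⊕0⊕0⊕1⊕1⊕0⊕0⊕1⊕0⊕0⊕1⊕1⊕1⊕0 = 1
p2 = XOR of data positions {3,6,7,10,11,14,15,18,19,22,23,26,27,30,31} = 1⊕0⊕0⊕1⊕1⊕1⊕0⊕0⊕1⊕0⊕0⊕0⊕1⊕0⊕0 = 0
p4 = XOR of data positions {5,6,7,12,13,14,15,20,21,22,23,28,29,30,31} = 0⊕0⊕0⊕0⊕1⊕1⊕0⊕0⊕0⊕0⊕0⊕0⊕1⊕0⊕0 = 1
p8 = XOR of data positions {9,10,11,12,13,14,15,24,25,26,27,28,29,30,31} = 0⊕1⊕1⊕0⊕1⊕1⊕0⊕1⊕1⊕0⊕1⊕0⊕1⊕0⊕0 = 0
p16 = XOR of data positions {17,18,19,20,21,22,23,24,25,26,27,28,29,30,31} = 0⊕0⊕1⊕0⊕0⊕0⊕0⊕1⊕1⊕0⊕1⊕0⊕1⊕0⊕0 = 1
Codeword b1..b31 = 1011000001101101001000011010100

1011000001101101001000011010100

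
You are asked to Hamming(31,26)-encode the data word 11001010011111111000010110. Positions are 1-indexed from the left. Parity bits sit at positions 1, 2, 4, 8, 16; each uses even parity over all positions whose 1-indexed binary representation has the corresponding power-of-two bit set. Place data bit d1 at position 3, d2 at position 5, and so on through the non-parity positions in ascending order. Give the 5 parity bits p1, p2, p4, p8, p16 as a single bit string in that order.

01011

Place data bits at non-power-of-two positions: b3=1, b5=1, b6=0, b7=0, b9=1, b10=0, b11=1, b12=0, b13=0, b14=1, b15=1, b17=1, b18=1, b19=1, b20=1, b21=1, b22=1, b23=0, b24=0, b25=0, b26=0, b27=1, b28=0, b29=1, b30=1, b31=0.
p1 = XOR of data positions {3,5,7,9,11,13,15,17,19,21,23,25,27,29,31} = 1⊕1⊕0⊕1⊕1⊕0⊕1⊕1⊕1⊕1⊕0⊕0⊕1⊕1⊕0 = 0
p2 = XOR of data positions {3,6,7,10,11,14,15,18,19,22,23,26,27,30,31} = 1⊕0⊕0⊕0⊕1⊕1⊕1⊕1⊕1⊕1⊕0⊕0⊕1⊕1⊕0 = 1
p4 = XOR of data positions {5,6,7,12,13,14,15,20,21,22,23,28,29,30,31} = 1⊕0⊕0⊕0⊕0⊕1⊕1⊕1⊕1⊕1⊕0⊕0⊕1⊕1⊕0 = 0
p8 = XOR of data positions {9,10,11,12,13,14,15,24,25,26,27,28,29,30,31} = 1⊕0⊕1⊕0⊕0⊕1⊕1⊕0⊕0⊕0⊕1⊕0⊕1⊕1⊕0 = 1
p16 = XOR of data positions {17,18,19,20,21,22,23,24,25,26,27,28,29,30,31} = 1⊕1⊕1⊕1⊕1⊕1⊕0⊕0⊕0⊕0⊕1⊕0⊕1⊕1⊕0 = 1
Parity bits p1,p2,p4,p8,p16 = 01011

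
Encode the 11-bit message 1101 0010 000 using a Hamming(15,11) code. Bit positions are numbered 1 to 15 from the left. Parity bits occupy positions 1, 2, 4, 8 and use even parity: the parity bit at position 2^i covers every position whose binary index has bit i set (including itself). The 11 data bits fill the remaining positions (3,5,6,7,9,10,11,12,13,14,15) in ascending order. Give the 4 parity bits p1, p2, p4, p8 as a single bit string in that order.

Place data bits at non-power-of-two positions: b3=1, b5=1, b6=0, b7=1, b9=0, b10=0, b11=1, b12=0, b13=0, b14=0, b15=0.
p1 = XOR of data positions {3,5,7,9,11,13,15} = 1⊕1⊕1⊕0⊕1⊕0⊕0 = 0
p2 = XOR of data positions {3,6,7,10,11,14,15} = 1⊕0⊕1⊕0⊕1⊕0⊕0 = 1
p4 = XOR of data positions {5,6,7,12,13,14,15} = 1⊕0⊕1⊕0⊕0⊕0⊕0 = 0
p8 = XOR of data positions {9,10,11,12,13,14,15} = 0⊕0⊕1⊕0⊕0⊕0⊕0 = 1
Parity bits p1,p2,p4,p8 = 0101

0101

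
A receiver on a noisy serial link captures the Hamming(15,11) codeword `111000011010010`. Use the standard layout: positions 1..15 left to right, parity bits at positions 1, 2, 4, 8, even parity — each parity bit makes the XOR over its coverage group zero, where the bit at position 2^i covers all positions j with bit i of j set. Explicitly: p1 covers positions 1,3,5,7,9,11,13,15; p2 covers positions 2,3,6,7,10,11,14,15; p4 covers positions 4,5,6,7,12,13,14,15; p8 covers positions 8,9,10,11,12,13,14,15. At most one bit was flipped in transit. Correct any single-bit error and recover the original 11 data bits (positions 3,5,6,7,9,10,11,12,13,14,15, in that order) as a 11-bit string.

10001010010

s1: b1⊕b3⊕b5⊕b7⊕b9⊕b11⊕b13⊕b15 = 1⊕1⊕0⊕0⊕1⊕1⊕0⊕0 = 0
s2: b2⊕b3⊕b6⊕b7⊕b10⊕b11⊕b14⊕b15 = 1⊕1⊕0⊕0⊕0⊕1⊕1⊕0 = 0
s4: b4⊕b5⊕b6⊕b7⊕b12⊕b13⊕b14⊕b15 = 0⊕0⊕0⊕0⊕0⊕0⊕1⊕0 = 1
s8: b8⊕b9⊕b10⊕b11⊕b12⊕b13⊕b14⊕b15 = 1⊕1⊕0⊕1⊕0⊕0⊕1⊕0 = 0
Syndrome (s8...s1) = 0100 → position 4.
Flip bit 4: corrected codeword = 111100011010010
Data bits at positions 3,5,6,7,9,10,11,12,13,14,15: 10001010010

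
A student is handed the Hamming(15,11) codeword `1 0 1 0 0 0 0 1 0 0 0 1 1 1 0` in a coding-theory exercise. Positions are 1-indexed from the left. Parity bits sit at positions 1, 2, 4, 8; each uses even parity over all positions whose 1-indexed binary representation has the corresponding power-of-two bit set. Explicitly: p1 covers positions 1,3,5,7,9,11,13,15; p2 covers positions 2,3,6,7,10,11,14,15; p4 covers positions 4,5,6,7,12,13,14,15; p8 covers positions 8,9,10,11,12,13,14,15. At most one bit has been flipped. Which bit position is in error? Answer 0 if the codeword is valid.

s1: b1⊕b3⊕b5⊕b7⊕b9⊕b11⊕b13⊕b15 = 1⊕1⊕0⊕0⊕0⊕0⊕1⊕0 = 1
s2: b2⊕b3⊕b6⊕b7⊕b10⊕b11⊕b14⊕b15 = 0⊕1⊕0⊕0⊕0⊕0⊕1⊕0 = 0
s4: b4⊕b5⊕b6⊕b7⊕b12⊕b13⊕b14⊕b15 = 0⊕0⊕0⊕0⊕1⊕1⊕1⊕0 = 1
s8: b8⊕b9⊕b10⊕b11⊕b12⊕b13⊕b14⊕b15 = 1⊕0⊕0⊕0⊕1⊕1⊕1⊕0 = 0
Syndrome (s8...s1) = 0101 → position 5.

5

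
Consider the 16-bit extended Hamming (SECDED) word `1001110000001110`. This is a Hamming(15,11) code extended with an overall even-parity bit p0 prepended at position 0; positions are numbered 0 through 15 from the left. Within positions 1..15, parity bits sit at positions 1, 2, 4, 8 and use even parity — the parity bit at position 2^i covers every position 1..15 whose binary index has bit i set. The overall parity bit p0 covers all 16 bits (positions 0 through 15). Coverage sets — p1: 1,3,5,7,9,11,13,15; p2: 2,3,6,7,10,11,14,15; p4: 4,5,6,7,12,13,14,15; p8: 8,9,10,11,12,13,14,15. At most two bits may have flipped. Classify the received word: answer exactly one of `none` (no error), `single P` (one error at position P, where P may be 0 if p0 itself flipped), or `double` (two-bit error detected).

s1: b1⊕b3⊕b5⊕b7⊕b9⊕b11⊕b13⊕b15 = 0⊕1⊕1⊕0⊕0⊕0⊕1⊕0 = 1
s2: b2⊕b3⊕b6⊕b7⊕b10⊕b11⊕b14⊕b15 = 0⊕1⊕0⊕0⊕0⊕0⊕1⊕0 = 0
s4: b4⊕b5⊕b6⊕b7⊕b12⊕b13⊕b14⊕b15 = 1⊕1⊕0⊕0⊕1⊕1⊕1⊕0 = 1
s8: b8⊕b9⊕b10⊕b11⊕b12⊕b13⊕b14⊕b15 = 0⊕0⊕0⊕0⊕1⊕1⊕1⊕0 = 1
Syndrome (s8...s1) = 1101 → position 13.
Overall parity (XOR of all 16 bits, including p0): 1⊕0⊕0⊕1⊕1⊕1⊕0⊕0⊕0⊕0⊕0⊕0⊕1⊕1⊕1⊕0 = 1
Overall=1, syndrome position=13 → single-bit error at position 13.

single 13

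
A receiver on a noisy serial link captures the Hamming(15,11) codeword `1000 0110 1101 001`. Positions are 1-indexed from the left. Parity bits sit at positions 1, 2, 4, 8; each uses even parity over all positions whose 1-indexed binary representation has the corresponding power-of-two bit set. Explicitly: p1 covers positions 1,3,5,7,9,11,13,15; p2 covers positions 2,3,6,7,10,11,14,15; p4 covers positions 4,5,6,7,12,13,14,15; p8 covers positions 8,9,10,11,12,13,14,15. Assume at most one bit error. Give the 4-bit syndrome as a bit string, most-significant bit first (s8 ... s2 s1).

0000

s1: b1⊕b3⊕b5⊕b7⊕b9⊕b11⊕b13⊕b15 = 1⊕0⊕0⊕1⊕1⊕0⊕0⊕1 = 0
s2: b2⊕b3⊕b6⊕b7⊕b10⊕b11⊕b14⊕b15 = 0⊕0⊕1⊕1⊕1⊕0⊕0⊕1 = 0
s4: b4⊕b5⊕b6⊕b7⊕b12⊕b13⊕b14⊕b15 = 0⊕0⊕1⊕1⊕1⊕0⊕0⊕1 = 0
s8: b8⊕b9⊕b10⊕b11⊕b12⊕b13⊕b14⊕b15 = 0⊕1⊕1⊕0⊕1⊕0⊕0⊕1 = 0
Syndrome (s8...s1) = 0000 → position 0 (no error).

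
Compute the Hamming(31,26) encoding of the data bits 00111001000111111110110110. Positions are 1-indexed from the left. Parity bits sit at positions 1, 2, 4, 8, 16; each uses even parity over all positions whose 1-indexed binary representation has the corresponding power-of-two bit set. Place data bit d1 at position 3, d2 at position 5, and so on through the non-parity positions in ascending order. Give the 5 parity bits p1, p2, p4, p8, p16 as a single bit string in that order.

Place data bits at non-power-of-two positions: b3=0, b5=0, b6=1, b7=1, b9=1, b10=0, b11=0, b12=1, b13=0, b14=0, b15=0, b17=1, b18=1, b19=1, b20=1, b21=1, b22=1, b23=1, b24=1, b25=0, b26=1, b27=1, b28=0, b29=1, b30=1, b31=0.
p1 = XOR of data positions {3,5,7,9,11,13,15,17,19,21,23,25,27,29,31} = 0⊕0⊕1⊕1⊕0⊕0⊕0⊕1⊕1⊕1⊕1⊕0⊕1⊕1⊕0 = 0
p2 = XOR of data positions {3,6,7,10,11,14,15,18,19,22,23,26,27,30,31} = 0⊕1⊕1⊕0⊕0⊕0⊕0⊕1⊕1⊕1⊕1⊕1⊕1⊕1⊕0 = 1
p4 = XOR of data positions {5,6,7,12,13,14,15,20,21,22,23,28,29,30,31} = 0⊕1⊕1⊕1⊕0⊕0⊕0⊕1⊕1⊕1⊕1⊕0⊕1⊕1⊕0 = 1
p8 = XOR of data positions {9,10,11,12,13,14,15,24,25,26,27,28,29,30,31} = 1⊕0⊕0⊕1⊕0⊕0⊕0⊕1⊕0⊕1⊕1⊕0⊕1⊕1⊕0 = 1
p16 = XOR of data positions {17,18,19,20,21,22,23,24,25,26,27,28,29,30,31} = 1⊕1⊕1⊕1⊕1⊕1⊕1⊕1⊕0⊕1⊕1⊕0⊕1⊕1⊕0 = 0
Parity bits p1,p2,p4,p8,p16 = 01110

01110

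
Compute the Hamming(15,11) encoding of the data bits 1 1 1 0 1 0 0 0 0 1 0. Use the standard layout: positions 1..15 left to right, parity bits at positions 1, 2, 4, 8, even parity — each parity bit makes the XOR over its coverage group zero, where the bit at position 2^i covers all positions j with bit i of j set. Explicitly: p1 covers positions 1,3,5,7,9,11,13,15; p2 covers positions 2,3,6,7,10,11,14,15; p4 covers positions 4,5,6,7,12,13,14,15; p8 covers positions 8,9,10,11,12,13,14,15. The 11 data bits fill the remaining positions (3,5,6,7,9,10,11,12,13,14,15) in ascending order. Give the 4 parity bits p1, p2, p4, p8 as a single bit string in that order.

1110

Place data bits at non-power-of-two positions: b3=1, b5=1, b6=1, b7=0, b9=1, b10=0, b11=0, b12=0, b13=0, b14=1, b15=0.
p1 = XOR of data positions {3,5,7,9,11,13,15} = 1⊕1⊕0⊕1⊕0⊕0⊕0 = 1
p2 = XOR of data positions {3,6,7,10,11,14,15} = 1⊕1⊕0⊕0⊕0⊕1⊕0 = 1
p4 = XOR of data positions {5,6,7,12,13,14,15} = 1⊕1⊕0⊕0⊕0⊕1⊕0 = 1
p8 = XOR of data positions {9,10,11,12,13,14,15} = 1⊕0⊕0⊕0⊕0⊕1⊕0 = 0
Parity bits p1,p2,p4,p8 = 1110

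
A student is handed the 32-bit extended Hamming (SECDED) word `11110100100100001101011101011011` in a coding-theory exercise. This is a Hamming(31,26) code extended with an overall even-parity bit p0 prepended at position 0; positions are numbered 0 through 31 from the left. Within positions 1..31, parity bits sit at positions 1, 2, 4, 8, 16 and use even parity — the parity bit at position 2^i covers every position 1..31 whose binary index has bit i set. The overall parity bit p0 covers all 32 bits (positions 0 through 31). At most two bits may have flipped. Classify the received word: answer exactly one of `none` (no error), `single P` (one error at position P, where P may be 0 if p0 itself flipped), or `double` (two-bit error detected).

double

s1: b1⊕b3⊕b5⊕b7⊕b9⊕b11⊕b13⊕b15⊕b17⊕b19⊕b21⊕b23⊕b25⊕b27⊕b29⊕b31 = 1⊕1⊕1⊕0⊕0⊕1⊕0⊕0⊕1⊕1⊕1⊕1⊕1⊕1⊕0⊕1 = 1
s2: b2⊕b3⊕b6⊕b7⊕b10⊕b11⊕b14⊕b15⊕b18⊕b19⊕b22⊕b23⊕b26⊕b27⊕b30⊕b31 = 1⊕1⊕0⊕0⊕0⊕1⊕0⊕0⊕0⊕1⊕1⊕1⊕0⊕1⊕1⊕1 = 1
s4: b4⊕b5⊕b6⊕b7⊕b12⊕b13⊕b14⊕b15⊕b20⊕b21⊕b22⊕b23⊕b28⊕b29⊕b30⊕b31 = 0⊕1⊕0⊕0⊕0⊕0⊕0⊕0⊕0⊕1⊕1⊕1⊕1⊕0⊕1⊕1 = 1
s8: b8⊕b9⊕b10⊕b11⊕b12⊕b13⊕b14⊕b15⊕b24⊕b25⊕b26⊕b27⊕b28⊕b29⊕b30⊕b31 = 1⊕0⊕0⊕1⊕0⊕0⊕0⊕0⊕0⊕1⊕0⊕1⊕1⊕0⊕1⊕1 = 1
s16: b16⊕b17⊕b18⊕b19⊕b20⊕b21⊕b22⊕b23⊕b24⊕b25⊕b26⊕b27⊕b28⊕b29⊕b30⊕b31 = 1⊕1⊕0⊕1⊕0⊕1⊕1⊕1⊕0⊕1⊕0⊕1⊕1⊕0⊕1⊕1 = 1
Syndrome (s16...s1) = 11111 → position 31.
Overall parity (XOR of all 32 bits, including p0): 1⊕1⊕1⊕1⊕0⊕1⊕0⊕0⊕1⊕0⊕0⊕1⊕0⊕0⊕0⊕0⊕1⊕1⊕0⊕1⊕0⊕1⊕1⊕1⊕0⊕1⊕0⊕1⊕1⊕0⊕1⊕1 = 0
Overall=0, syndrome position=31 → double-bit error detected (uncorrectable).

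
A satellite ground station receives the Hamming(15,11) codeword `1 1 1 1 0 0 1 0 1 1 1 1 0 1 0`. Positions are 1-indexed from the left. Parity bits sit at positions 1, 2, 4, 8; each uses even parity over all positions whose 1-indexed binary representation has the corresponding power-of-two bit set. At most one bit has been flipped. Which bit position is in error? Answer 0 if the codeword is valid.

9

s1: b1⊕b3⊕b5⊕b7⊕b9⊕b11⊕b13⊕b15 = 1⊕1⊕0⊕1⊕1⊕1⊕0⊕0 = 1
s2: b2⊕b3⊕b6⊕b7⊕b10⊕b11⊕b14⊕b15 = 1⊕1⊕0⊕1⊕1⊕1⊕1⊕0 = 0
s4: b4⊕b5⊕b6⊕b7⊕b12⊕b13⊕b14⊕b15 = 1⊕0⊕0⊕1⊕1⊕0⊕1⊕0 = 0
s8: b8⊕b9⊕b10⊕b11⊕b12⊕b13⊕b14⊕b15 = 0⊕1⊕1⊕1⊕1⊕0⊕1⊕0 = 1
Syndrome (s8...s1) = 1001 → position 9.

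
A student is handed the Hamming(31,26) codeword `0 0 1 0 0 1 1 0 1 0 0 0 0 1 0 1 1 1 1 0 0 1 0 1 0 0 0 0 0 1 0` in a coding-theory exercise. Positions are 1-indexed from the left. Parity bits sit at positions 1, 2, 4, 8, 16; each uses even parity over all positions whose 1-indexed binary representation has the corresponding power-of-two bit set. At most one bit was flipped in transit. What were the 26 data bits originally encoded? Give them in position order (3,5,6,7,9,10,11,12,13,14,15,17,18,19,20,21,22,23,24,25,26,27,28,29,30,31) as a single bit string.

s1: b1⊕b3⊕b5⊕b7⊕b9⊕b11⊕b13⊕b15⊕b17⊕b19⊕b21⊕b23⊕b25⊕b27⊕b29⊕b31 = 0⊕1⊕0⊕1⊕1⊕0⊕0⊕0⊕1⊕1⊕0⊕0⊕0⊕0⊕0⊕0 = 1
s2: b2⊕b3⊕b6⊕b7⊕b10⊕b11⊕b14⊕b15⊕b18⊕b19⊕b22⊕b23⊕b26⊕b27⊕b30⊕b31 = 0⊕1⊕1⊕1⊕0⊕0⊕1⊕0⊕1⊕1⊕1⊕0⊕0⊕0⊕1⊕0 = 0
s4: b4⊕b5⊕b6⊕b7⊕b12⊕b13⊕b14⊕b15⊕b20⊕b21⊕b22⊕b23⊕b28⊕b29⊕b30⊕b31 = 0⊕0⊕1⊕1⊕0⊕0⊕1⊕0⊕0⊕0⊕1⊕0⊕0⊕0⊕1⊕0 = 1
s8: b8⊕b9⊕b10⊕b11⊕b12⊕b13⊕b14⊕b15⊕b24⊕b25⊕b26⊕b27⊕b28⊕b29⊕b30⊕b31 = 0⊕1⊕0⊕0⊕0⊕0⊕1⊕0⊕1⊕0⊕0⊕0⊕0⊕0⊕1⊕0 = 0
s16: b16⊕b17⊕b18⊕b19⊕b20⊕b21⊕b22⊕b23⊕b24⊕b25⊕b26⊕b27⊕b28⊕b29⊕b30⊕b31 = 1⊕1⊕1⊕1⊕0⊕0⊕1⊕0⊕1⊕0⊕0⊕0⊕0⊕0⊕1⊕0 = 1
Syndrome (s16...s1) = 10101 → position 21.
Flip bit 21: corrected codeword = 0010011010000101111011010000010
Data bits at positions 3,5,6,7,9,10,11,12,13,14,15,17,18,19,20,21,22,23,24,25,26,27,28,29,30,31: 10111000010111011010000010

10111000010111011010000010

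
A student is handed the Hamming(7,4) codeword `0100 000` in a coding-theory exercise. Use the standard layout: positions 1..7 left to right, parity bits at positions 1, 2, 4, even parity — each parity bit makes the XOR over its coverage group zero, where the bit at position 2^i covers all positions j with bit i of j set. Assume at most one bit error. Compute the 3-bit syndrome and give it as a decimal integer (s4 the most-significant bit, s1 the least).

2

s1: b1⊕b3⊕b5⊕b7 = 0⊕0⊕0⊕0 = 0
s2: b2⊕b3⊕b6⊕b7 = 1⊕0⊕0⊕0 = 1
s4: b4⊕b5⊕b6⊕b7 = 0⊕0⊕0⊕0 = 0
Syndrome (s4...s1) = 010 → position 2.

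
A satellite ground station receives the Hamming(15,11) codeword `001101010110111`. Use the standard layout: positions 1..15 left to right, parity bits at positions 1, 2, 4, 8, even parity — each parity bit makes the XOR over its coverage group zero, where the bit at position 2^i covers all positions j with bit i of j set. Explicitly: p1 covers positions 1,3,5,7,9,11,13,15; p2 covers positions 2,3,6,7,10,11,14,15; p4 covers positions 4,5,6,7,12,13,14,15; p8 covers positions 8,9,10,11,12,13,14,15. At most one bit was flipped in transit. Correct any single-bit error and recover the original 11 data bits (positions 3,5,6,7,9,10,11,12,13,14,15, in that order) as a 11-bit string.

10100110111

s1: b1⊕b3⊕b5⊕b7⊕b9⊕b11⊕b13⊕b15 = 0⊕1⊕0⊕0⊕0⊕1⊕1⊕1 = 0
s2: b2⊕b3⊕b6⊕b7⊕b10⊕b11⊕b14⊕b15 = 0⊕1⊕1⊕0⊕1⊕1⊕1⊕1 = 0
s4: b4⊕b5⊕b6⊕b7⊕b12⊕b13⊕b14⊕b15 = 1⊕0⊕1⊕0⊕0⊕1⊕1⊕1 = 1
s8: b8⊕b9⊕b10⊕b11⊕b12⊕b13⊕b14⊕b15 = 1⊕0⊕1⊕1⊕0⊕1⊕1⊕1 = 0
Syndrome (s8...s1) = 0100 → position 4.
Flip bit 4: corrected codeword = 001001010110111
Data bits at positions 3,5,6,7,9,10,11,12,13,14,15: 10100110111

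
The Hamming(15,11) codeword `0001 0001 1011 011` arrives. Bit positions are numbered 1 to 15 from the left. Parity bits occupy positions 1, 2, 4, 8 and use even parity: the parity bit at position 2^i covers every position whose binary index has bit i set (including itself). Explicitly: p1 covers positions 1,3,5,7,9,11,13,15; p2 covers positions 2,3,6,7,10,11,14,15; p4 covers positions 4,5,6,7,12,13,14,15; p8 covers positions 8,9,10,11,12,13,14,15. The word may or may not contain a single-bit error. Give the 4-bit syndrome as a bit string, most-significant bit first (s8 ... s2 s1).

s1: b1⊕b3⊕b5⊕b7⊕b9⊕b11⊕b13⊕b15 = 0⊕0⊕0⊕0⊕1⊕1⊕0⊕1 = 1
s2: b2⊕b3⊕b6⊕b7⊕b10⊕b11⊕b14⊕b15 = 0⊕0⊕0⊕0⊕0⊕1⊕1⊕1 = 1
s4: b4⊕b5⊕b6⊕b7⊕b12⊕b13⊕b14⊕b15 = 1⊕0⊕0⊕0⊕1⊕0⊕1⊕1 = 0
s8: b8⊕b9⊕b10⊕b11⊕b12⊕b13⊕b14⊕b15 = 1⊕1⊕0⊕1⊕1⊕0⊕1⊕1 = 0
Syndrome (s8...s1) = 0011 → position 3.

0011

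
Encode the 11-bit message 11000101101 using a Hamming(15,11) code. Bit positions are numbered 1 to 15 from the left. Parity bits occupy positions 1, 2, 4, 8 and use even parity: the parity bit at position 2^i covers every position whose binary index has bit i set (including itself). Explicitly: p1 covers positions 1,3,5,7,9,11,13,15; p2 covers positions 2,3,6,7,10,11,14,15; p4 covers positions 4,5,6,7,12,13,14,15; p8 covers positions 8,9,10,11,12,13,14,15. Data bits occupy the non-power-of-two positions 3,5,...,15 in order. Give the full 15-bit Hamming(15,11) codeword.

Place data bits at non-power-of-two positions: b3=1, b5=1, b6=0, b7=0, b9=0, b10=1, b11=0, b12=1, b13=1, b14=0, b15=1.
p1 = XOR of data positions {3,5,7,9,11,13,15} = 1⊕1⊕0⊕0⊕0⊕1⊕1 = 0
p2 = XOR of data positions {3,6,7,10,11,14,15} = 1⊕0⊕0⊕1⊕0⊕0⊕1 = 1
p4 = XOR of data positions {5,6,7,12,13,14,15} = 1⊕0⊕0⊕1⊕1⊕0⊕1 = 0
p8 = XOR of data positions {9,10,11,12,13,14,15} = 0⊕1⊕0⊕1⊕1⊕0⊕1 = 0
Codeword b1..b15 = 011010000101101

011010000101101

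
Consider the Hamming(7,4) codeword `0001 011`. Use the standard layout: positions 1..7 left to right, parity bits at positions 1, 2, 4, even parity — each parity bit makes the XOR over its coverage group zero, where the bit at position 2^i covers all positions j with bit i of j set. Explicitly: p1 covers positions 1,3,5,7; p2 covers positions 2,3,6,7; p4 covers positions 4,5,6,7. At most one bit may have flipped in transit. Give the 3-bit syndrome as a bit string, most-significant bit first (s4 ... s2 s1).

101

s1: b1⊕b3⊕b5⊕b7 = 0⊕0⊕0⊕1 = 1
s2: b2⊕b3⊕b6⊕b7 = 0⊕0⊕1⊕1 = 0
s4: b4⊕b5⊕b6⊕b7 = 1⊕0⊕1⊕1 = 1
Syndrome (s4...s1) = 101 → position 5.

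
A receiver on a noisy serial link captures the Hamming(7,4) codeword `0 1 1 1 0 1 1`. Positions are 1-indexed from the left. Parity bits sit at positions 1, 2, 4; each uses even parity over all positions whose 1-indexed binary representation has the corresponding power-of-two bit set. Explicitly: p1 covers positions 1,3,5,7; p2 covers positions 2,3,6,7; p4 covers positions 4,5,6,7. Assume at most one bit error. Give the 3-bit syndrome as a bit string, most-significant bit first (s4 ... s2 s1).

100

s1: b1⊕b3⊕b5⊕b7 = 0⊕1⊕0⊕1 = 0
s2: b2⊕b3⊕b6⊕b7 = 1⊕1⊕1⊕1 = 0
s4: b4⊕b5⊕b6⊕b7 = 1⊕0⊕1⊕1 = 1
Syndrome (s4...s1) = 100 → position 4.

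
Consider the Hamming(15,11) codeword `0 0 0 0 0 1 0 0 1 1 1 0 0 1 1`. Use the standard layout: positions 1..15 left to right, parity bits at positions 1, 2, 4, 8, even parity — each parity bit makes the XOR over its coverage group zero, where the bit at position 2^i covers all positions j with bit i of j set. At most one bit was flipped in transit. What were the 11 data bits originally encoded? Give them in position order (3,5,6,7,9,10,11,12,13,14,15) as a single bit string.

00101110010

s1: b1⊕b3⊕b5⊕b7⊕b9⊕b11⊕b13⊕b15 = 0⊕0⊕0⊕0⊕1⊕1⊕0⊕1 = 1
s2: b2⊕b3⊕b6⊕b7⊕b10⊕b11⊕b14⊕b15 = 0⊕0⊕1⊕0⊕1⊕1⊕1⊕1 = 1
s4: b4⊕b5⊕b6⊕b7⊕b12⊕b13⊕b14⊕b15 = 0⊕0⊕1⊕0⊕0⊕0⊕1⊕1 = 1
s8: b8⊕b9⊕b10⊕b11⊕b12⊕b13⊕b14⊕b15 = 0⊕1⊕1⊕1⊕0⊕0⊕1⊕1 = 1
Syndrome (s8...s1) = 1111 → position 15.
Flip bit 15: corrected codeword = 000001001110010
Data bits at positions 3,5,6,7,9,10,11,12,13,14,15: 00101110010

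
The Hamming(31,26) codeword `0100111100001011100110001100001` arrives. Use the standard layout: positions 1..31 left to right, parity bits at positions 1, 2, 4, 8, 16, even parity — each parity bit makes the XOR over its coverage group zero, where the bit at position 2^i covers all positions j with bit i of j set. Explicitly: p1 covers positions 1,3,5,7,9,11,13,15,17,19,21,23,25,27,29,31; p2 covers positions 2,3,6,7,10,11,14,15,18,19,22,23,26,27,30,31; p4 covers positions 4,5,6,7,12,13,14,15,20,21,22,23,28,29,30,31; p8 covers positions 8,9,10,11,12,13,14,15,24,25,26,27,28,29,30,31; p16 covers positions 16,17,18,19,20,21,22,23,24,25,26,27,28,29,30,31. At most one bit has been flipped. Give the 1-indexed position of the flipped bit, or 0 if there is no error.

16

s1: b1⊕b3⊕b5⊕b7⊕b9⊕b11⊕b13⊕b15⊕b17⊕b19⊕b21⊕b23⊕b25⊕b27⊕b29⊕b31 = 0⊕0⊕1⊕1⊕0⊕0⊕1⊕1⊕1⊕0⊕1⊕0⊕1⊕0⊕0⊕1 = 0
s2: b2⊕b3⊕b6⊕b7⊕b10⊕b11⊕b14⊕b15⊕b18⊕b19⊕b22⊕b23⊕b26⊕b27⊕b30⊕b31 = 1⊕0⊕1⊕1⊕0⊕0⊕0⊕1⊕0⊕0⊕0⊕0⊕1⊕0⊕0⊕1 = 0
s4: b4⊕b5⊕b6⊕b7⊕b12⊕b13⊕b14⊕b15⊕b20⊕b21⊕b22⊕b23⊕b28⊕b29⊕b30⊕b31 = 0⊕1⊕1⊕1⊕0⊕1⊕0⊕1⊕1⊕1⊕0⊕0⊕0⊕0⊕0⊕1 = 0
s8: b8⊕b9⊕b10⊕b11⊕b12⊕b13⊕b14⊕b15⊕b24⊕b25⊕b26⊕b27⊕b28⊕b29⊕b30⊕b31 = 1⊕0⊕0⊕0⊕0⊕1⊕0⊕1⊕0⊕1⊕1⊕0⊕0⊕0⊕0⊕1 = 0
s16: b16⊕b17⊕b18⊕b19⊕b20⊕b21⊕b22⊕b23⊕b24⊕b25⊕b26⊕b27⊕b28⊕b29⊕b30⊕b31 = 1⊕1⊕0⊕0⊕1⊕1⊕0⊕0⊕0⊕1⊕1⊕0⊕0⊕0⊕0⊕1 = 1
Syndrome (s16...s1) = 10000 → position 16.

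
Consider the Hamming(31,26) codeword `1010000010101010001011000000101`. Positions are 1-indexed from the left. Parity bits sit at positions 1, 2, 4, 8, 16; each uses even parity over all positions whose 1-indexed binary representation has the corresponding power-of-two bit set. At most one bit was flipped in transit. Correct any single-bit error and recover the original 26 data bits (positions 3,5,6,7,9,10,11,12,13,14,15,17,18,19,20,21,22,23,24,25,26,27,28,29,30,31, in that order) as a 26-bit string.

s1: b1⊕b3⊕b5⊕b7⊕b9⊕b11⊕b13⊕b15⊕b17⊕b19⊕b21⊕b23⊕b25⊕b27⊕b29⊕b31 = 1⊕1⊕0⊕0⊕1⊕1⊕1⊕1⊕0⊕1⊕1⊕0⊕0⊕0⊕1⊕1 = 0
s2: b2⊕b3⊕b6⊕b7⊕b10⊕b11⊕b14⊕b15⊕b18⊕b19⊕b22⊕b23⊕b26⊕b27⊕b30⊕b31 = 0⊕1⊕0⊕0⊕0⊕1⊕0⊕1⊕0⊕1⊕1⊕0⊕0⊕0⊕0⊕1 = 0
s4: b4⊕b5⊕b6⊕b7⊕b12⊕b13⊕b14⊕b15⊕b20⊕b21⊕b22⊕b23⊕b28⊕b29⊕b30⊕b31 = 0⊕0⊕0⊕0⊕0⊕1⊕0⊕1⊕0⊕1⊕1⊕0⊕0⊕1⊕0⊕1 = 0
s8: b8⊕b9⊕b10⊕b11⊕b12⊕b13⊕b14⊕b15⊕b24⊕b25⊕b26⊕b27⊕b28⊕b29⊕b30⊕b31 = 0⊕1⊕0⊕1⊕0⊕1⊕0⊕1⊕0⊕0⊕0⊕0⊕0⊕1⊕0⊕1 = 0
s16: b16⊕b17⊕b18⊕b19⊕b20⊕b21⊕b22⊕b23⊕b24⊕b25⊕b26⊕b27⊕b28⊕b29⊕b30⊕b31 = 0⊕0⊕0⊕1⊕0⊕1⊕1⊕0⊕0⊕0⊕0⊕0⊕0⊕1⊕0⊕1 = 1
Syndrome (s16...s1) = 10000 → position 16.
Flip bit 16: corrected codeword = 1010000010101011001011000000101
Data bits at positions 3,5,6,7,9,10,11,12,13,14,15,17,18,19,20,21,22,23,24,25,26,27,28,29,30,31: 10001010101001011000000101

10001010101001011000000101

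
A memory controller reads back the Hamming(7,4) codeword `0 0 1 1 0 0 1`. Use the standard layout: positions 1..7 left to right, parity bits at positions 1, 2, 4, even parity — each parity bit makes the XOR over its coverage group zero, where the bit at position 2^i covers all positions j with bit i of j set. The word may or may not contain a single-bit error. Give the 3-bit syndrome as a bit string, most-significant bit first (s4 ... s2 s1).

s1: b1⊕b3⊕b5⊕b7 = 0⊕1⊕0⊕1 = 0
s2: b2⊕b3⊕b6⊕b7 = 0⊕1⊕0⊕1 = 0
s4: b4⊕b5⊕b6⊕b7 = 1⊕0⊕0⊕1 = 0
Syndrome (s4...s1) = 000 → position 0 (no error).

000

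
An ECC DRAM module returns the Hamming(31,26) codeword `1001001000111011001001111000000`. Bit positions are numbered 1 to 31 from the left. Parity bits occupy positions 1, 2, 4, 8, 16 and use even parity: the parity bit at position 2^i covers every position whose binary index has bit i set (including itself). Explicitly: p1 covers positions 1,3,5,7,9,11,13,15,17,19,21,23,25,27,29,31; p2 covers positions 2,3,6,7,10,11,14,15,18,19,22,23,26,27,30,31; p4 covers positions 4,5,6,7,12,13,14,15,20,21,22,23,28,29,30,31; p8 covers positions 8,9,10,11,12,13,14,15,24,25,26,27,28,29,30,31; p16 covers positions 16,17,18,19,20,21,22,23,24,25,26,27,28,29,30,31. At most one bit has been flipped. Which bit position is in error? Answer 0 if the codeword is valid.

4

s1: b1⊕b3⊕b5⊕b7⊕b9⊕b11⊕b13⊕b15⊕b17⊕b19⊕b21⊕b23⊕b25⊕b27⊕b29⊕b31 = 1⊕0⊕0⊕1⊕0⊕1⊕1⊕1⊕0⊕1⊕0⊕1⊕1⊕0⊕0⊕0 = 0
s2: b2⊕b3⊕b6⊕b7⊕b10⊕b11⊕b14⊕b15⊕b18⊕b19⊕b22⊕b23⊕b26⊕b27⊕b30⊕b31 = 0⊕0⊕0⊕1⊕0⊕1⊕0⊕1⊕0⊕1⊕1⊕1⊕0⊕0⊕0⊕0 = 0
s4: b4⊕b5⊕b6⊕b7⊕b12⊕b13⊕b14⊕b15⊕b20⊕b21⊕b22⊕b23⊕b28⊕b29⊕b30⊕b31 = 1⊕0⊕0⊕1⊕1⊕1⊕0⊕1⊕0⊕0⊕1⊕1⊕0⊕0⊕0⊕0 = 1
s8: b8⊕b9⊕b10⊕b11⊕b12⊕b13⊕b14⊕b15⊕b24⊕b25⊕b26⊕b27⊕b28⊕b29⊕b30⊕b31 = 0⊕0⊕0⊕1⊕1⊕1⊕0⊕1⊕1⊕1⊕0⊕0⊕0⊕0⊕0⊕0 = 0
s16: b16⊕b17⊕b18⊕b19⊕b20⊕b21⊕b22⊕b23⊕b24⊕b25⊕b26⊕b27⊕b28⊕b29⊕b30⊕b31 = 1⊕0⊕0⊕1⊕0⊕0⊕1⊕1⊕1⊕1⊕0⊕0⊕0⊕0⊕0⊕0 = 0
Syndrome (s16...s1) = 00100 → position 4.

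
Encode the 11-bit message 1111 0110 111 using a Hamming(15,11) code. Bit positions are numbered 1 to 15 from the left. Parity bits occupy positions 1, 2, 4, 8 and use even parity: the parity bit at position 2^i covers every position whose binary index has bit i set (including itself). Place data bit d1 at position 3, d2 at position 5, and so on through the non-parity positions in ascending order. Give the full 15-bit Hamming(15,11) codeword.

011011110110111

Place data bits at non-power-of-two positions: b3=1, b5=1, b6=1, b7=1, b9=0, b10=1, b11=1, b12=0, b13=1, b14=1, b15=1.
p1 = XOR of data positions {3,5,7,9,11,13,15} = 1⊕1⊕1⊕0⊕1⊕1⊕1 = 0
p2 = XOR of data positions {3,6,7,10,11,14,15} = 1⊕1⊕1⊕1⊕1⊕1⊕1 = 1
p4 = XOR of data positions {5,6,7,12,13,14,15} = 1⊕1⊕1⊕0⊕1⊕1⊕1 = 0
p8 = XOR of data positions {9,10,11,12,13,14,15} = 0⊕1⊕1⊕0⊕1⊕1⊕1 = 1
Codeword b1..b15 = 011011110110111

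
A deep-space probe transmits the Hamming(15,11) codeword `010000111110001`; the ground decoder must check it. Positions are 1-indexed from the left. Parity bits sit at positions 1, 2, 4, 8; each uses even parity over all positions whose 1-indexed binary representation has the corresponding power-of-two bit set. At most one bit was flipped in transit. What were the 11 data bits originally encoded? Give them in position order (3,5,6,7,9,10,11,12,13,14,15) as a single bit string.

s1: b1⊕b3⊕b5⊕b7⊕b9⊕b11⊕b13⊕b15 = 0⊕0⊕0⊕1⊕1⊕1⊕0⊕1 = 0
s2: b2⊕b3⊕b6⊕b7⊕b10⊕b11⊕b14⊕b15 = 1⊕0⊕0⊕1⊕1⊕1⊕0⊕1 = 1
s4: b4⊕b5⊕b6⊕b7⊕b12⊕b13⊕b14⊕b15 = 0⊕0⊕0⊕1⊕0⊕0⊕0⊕1 = 0
s8: b8⊕b9⊕b10⊕b11⊕b12⊕b13⊕b14⊕b15 = 1⊕1⊕1⊕1⊕0⊕0⊕0⊕1 = 1
Syndrome (s8...s1) = 1010 → position 10.
Flip bit 10: corrected codeword = 010000111010001
Data bits at positions 3,5,6,7,9,10,11,12,13,14,15: 00011010001

00011010001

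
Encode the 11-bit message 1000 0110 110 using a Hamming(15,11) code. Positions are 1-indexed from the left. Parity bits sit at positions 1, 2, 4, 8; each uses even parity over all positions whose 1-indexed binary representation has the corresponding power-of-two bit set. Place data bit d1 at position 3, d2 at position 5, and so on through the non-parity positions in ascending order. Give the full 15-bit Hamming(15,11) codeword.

Place data bits at non-power-of-two positions: b3=1, b5=0, b6=0, b7=0, b9=0, b10=1, b11=1, b12=0, b13=1, b14=1, b15=0.
p1 = XOR of data positions {3,5,7,9,11,13,15} = 1⊕0⊕0⊕0⊕1⊕1⊕0 = 1
p2 = XOR of data positions {3,6,7,10,11,14,15} = 1⊕0⊕0⊕1⊕1⊕1⊕0 = 0
p4 = XOR of data positions {5,6,7,12,13,14,15} = 0⊕0⊕0⊕0⊕1⊕1⊕0 = 0
p8 = XOR of data positions {9,10,11,12,13,14,15} = 0⊕1⊕1⊕0⊕1⊕1⊕0 = 0
Codeword b1..b15 = 101000000110110

101000000110110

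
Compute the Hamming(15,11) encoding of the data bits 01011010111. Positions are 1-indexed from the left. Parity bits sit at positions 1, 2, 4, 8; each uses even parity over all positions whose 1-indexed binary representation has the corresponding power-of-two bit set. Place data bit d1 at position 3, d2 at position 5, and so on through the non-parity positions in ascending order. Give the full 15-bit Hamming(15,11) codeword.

Place data bits at non-power-of-two positions: b3=0, b5=1, b6=0, b7=1, b9=1, b10=0, b11=1, b12=0, b13=1, b14=1, b15=1.
p1 = XOR of data positions {3,5,7,9,11,13,15} = 0⊕1⊕1⊕1⊕1⊕1⊕1 = 0
p2 = XOR of data positions {3,6,7,10,11,14,15} = 0⊕0⊕1⊕0⊕1⊕1⊕1 = 0
p4 = XOR of data positions {5,6,7,12,13,14,15} = 1⊕0⊕1⊕0⊕1⊕1⊕1 = 1
p8 = XOR of data positions {9,10,11,12,13,14,15} = 1⊕0⊕1⊕0⊕1⊕1⊕1 = 1
Codeword b1..b15 = 000110111010111

000110111010111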